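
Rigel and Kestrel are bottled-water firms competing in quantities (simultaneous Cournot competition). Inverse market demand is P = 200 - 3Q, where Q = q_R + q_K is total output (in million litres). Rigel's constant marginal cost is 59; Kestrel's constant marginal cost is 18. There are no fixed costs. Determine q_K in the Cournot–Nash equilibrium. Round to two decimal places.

Rigel's profit: π_R = (200 - 3Q)q_R - (59q_R). Setting ∂π_R/∂q_R = 0: 141 - 6q_R - 3(q_K) = 0.
Kestrel's first-order condition: 182 - 6q_K - 3(q_R) = 0.
So q_R = (141 - 3q_K)/6 and q_K = (182 - 3q_R)/6.
Substituting one into the other gives q_R = 100/9 and q_K = 223/9.

24.78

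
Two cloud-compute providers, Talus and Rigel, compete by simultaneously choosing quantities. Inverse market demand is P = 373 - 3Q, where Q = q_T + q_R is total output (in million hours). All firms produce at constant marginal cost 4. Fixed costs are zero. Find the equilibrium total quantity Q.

82

Each firm earns π_i = (373 - 3Q)q_i - 4q_i.
Setting ∂π_i/∂q_i = 0 with rivals' quantities fixed: 369 - 6q_i - 3q_j = 0.
With identical firms every q_j equals q_i, so q_j = q_i and 369 = 9q_i, giving q_i = 41.
Total output Q = 41 + 41 = 82.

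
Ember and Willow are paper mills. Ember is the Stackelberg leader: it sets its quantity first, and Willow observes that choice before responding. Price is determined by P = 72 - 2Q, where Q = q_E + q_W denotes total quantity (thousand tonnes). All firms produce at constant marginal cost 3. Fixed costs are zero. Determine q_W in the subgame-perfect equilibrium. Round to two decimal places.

8.63

The follower Willow best-responds to any q_E: π_W = (72 - 2Q)q_W - 3q_W.
Follower FOC: 69 - 2q_E - 4q_W = 0, so q_W(q_E) = (69 - 2q_E)/4.
The leader anticipates this reaction. Substituting into P = 72 - 2Q gives P = 75/2 - q_E, so π_E = (75/2 - q_E)q_E - 3q_E.
The leader's first-order condition 69/2 - 2q_E = 0 yields q_E = 69/4.
Then q_W = (69 - 2·(69/4))/4 = 69/8.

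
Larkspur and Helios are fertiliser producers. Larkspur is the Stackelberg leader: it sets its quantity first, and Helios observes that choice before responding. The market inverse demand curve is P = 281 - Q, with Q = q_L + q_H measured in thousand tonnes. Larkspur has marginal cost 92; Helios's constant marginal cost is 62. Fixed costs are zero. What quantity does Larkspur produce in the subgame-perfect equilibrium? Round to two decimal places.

79.50

Solve by backward induction. Given q_L, the follower Helios maximises π_H = (281 - q_L - q_H)q_H - 62q_H.
Setting the follower's marginal profit to zero, 219 - q_L - 2q_H = 0, i.e. q_H = (219 - q_L)/2.
Larkspur substitutes q_H(q_L) into its own profit: π_L = q_L(281 - q_L - (219 - q_L)/2) - 92q_L = (343/2 - (1/2)q_L)q_L - 92q_L.
Leader FOC: 159/2 - q_L = 0, so q_L = 159/2.
Then q_H = (219 - 159/2)/2 = 279/4.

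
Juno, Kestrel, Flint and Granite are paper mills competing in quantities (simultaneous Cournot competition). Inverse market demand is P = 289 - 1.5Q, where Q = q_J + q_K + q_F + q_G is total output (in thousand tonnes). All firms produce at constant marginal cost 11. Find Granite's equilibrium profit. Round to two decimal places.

Each firm earns π_i = (289 - 1.5Q)q_i - 11q_i.
First-order condition (treating rivals' output as given): 278 - 3q_i - (3/2)·Σ_{j≠i} q_j = 0.
By symmetry each firm produces the same amount; substituting Σ_{j≠i} q_j = 3q_i yields q_i = 278/(15/2) = 556/15.
Price P = 289 - (3/2)·148.2667 = 333/5.
Granite's profit: (333/5 - 11)·(556/15) = 2060.9067.

2060.91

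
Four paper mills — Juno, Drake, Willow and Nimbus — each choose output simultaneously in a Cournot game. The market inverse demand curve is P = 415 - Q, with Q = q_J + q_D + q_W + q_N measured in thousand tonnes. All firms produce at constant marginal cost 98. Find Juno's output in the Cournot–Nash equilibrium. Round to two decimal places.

Each firm earns π_i = (415 - Q)q_i - 98q_i.
First-order condition (treating rivals' output as given): 317 - 2q_i - Σ_{j≠i} q_j = 0.
By symmetry each firm produces the same amount; substituting Σ_{j≠i} q_j = 3q_i yields q_i = 317/5.

63.40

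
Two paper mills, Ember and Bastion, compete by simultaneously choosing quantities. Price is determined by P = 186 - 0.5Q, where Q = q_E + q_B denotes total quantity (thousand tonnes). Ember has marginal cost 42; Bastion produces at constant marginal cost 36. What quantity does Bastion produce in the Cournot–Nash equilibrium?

104

Ember's profit: π_E = (186 - 0.5Q)q_E - (42q_E). Setting ∂π_E/∂q_E = 0: 144 - q_E - (1/2)(q_B) = 0.
Bastion's profit: π_B = (186 - 0.5Q)q_B - (36q_B). Setting ∂π_B/∂q_B = 0: 150 - q_B - (1/2)(q_E) = 0.
Best responses: q_E = (144 - (1/2)q_B), q_B = (150 - (1/2)q_E).
Substituting one into the other gives q_E = 92 and q_B = 104.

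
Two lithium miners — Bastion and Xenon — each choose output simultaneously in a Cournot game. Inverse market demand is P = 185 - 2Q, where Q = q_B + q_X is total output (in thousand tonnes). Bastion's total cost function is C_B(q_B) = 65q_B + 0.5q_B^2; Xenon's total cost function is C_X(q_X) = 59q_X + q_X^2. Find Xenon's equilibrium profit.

Bastion's profit: π_B = (185 - 2Q)q_B - (65q_B + (1/2)q_B²). Setting ∂π_B/∂q_B = 0: 120 - 5q_B - 2(q_X) = 0.
Xenon's profit: π_X = (185 - 2Q)q_X - (59q_X + q_X²). Setting ∂π_X/∂q_X = 0: 126 - 6q_X - 2(q_B) = 0.
So q_B = (120 - 2q_X)/5 and q_X = (126 - 2q_B)/6.
Solving the pair: q_B = 18, q_X = 15.
Price P = 185 - 2·33 = 119.
Xenon's profit: 119·15 - 59·15 - 15² = 675.

675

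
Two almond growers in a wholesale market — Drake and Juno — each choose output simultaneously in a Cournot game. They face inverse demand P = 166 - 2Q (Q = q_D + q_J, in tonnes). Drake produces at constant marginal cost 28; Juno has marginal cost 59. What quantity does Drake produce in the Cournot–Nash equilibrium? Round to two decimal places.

Drake's profit: π_D = (166 - 2Q)q_D - (28q_D). Setting ∂π_D/∂q_D = 0: 138 - 4q_D - 2(q_J) = 0.
Juno's profit: π_J = (166 - 2Q)q_J - (59q_J). Setting ∂π_J/∂q_J = 0: 107 - 4q_J - 2(q_D) = 0.
Rearranging gives the reaction functions q_D = (138 - 2q_J)/4 and q_J = (107 - 2q_D)/4.
Substituting one into the other gives q_D = 169/6 and q_J = 38/3.

28.17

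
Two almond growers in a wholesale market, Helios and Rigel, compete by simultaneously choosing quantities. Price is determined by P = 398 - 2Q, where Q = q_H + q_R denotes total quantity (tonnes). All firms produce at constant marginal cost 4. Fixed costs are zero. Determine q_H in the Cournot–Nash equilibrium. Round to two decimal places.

65.67

A representative firm's profit is π_i = q_i(398 - 2Q) - 4q_i.
First-order condition (treating rivals' output as given): 394 - 4q_i - 2q_j = 0.
By symmetry each firm produces the same amount; substituting q_j = q_i yields q_i = 394/6 = 197/3.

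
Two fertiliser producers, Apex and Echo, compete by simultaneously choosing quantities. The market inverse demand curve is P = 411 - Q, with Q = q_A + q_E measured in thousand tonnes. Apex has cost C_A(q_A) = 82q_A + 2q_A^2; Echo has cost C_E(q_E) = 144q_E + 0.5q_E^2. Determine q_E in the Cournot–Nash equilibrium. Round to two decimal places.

Apex's profit: π_A = (411 - Q)q_A - (82q_A + 2q_A²). Setting ∂π_A/∂q_A = 0: 329 - 6q_A - (q_E) = 0.
Echo's first-order condition: 267 - 3q_E - (q_A) = 0.
Rearranging gives the reaction functions q_A = (329 - q_E)/6 and q_E = (267 - q_A)/3.
Substituting one into the other gives q_A = 720/17 and q_E = 1273/17.

74.88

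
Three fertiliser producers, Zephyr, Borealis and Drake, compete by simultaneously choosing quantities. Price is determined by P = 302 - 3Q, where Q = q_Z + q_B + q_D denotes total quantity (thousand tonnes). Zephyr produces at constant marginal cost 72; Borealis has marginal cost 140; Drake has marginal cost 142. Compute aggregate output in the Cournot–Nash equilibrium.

Zephyr's profit: π_Z = (302 - 3Q)q_Z - (72q_Z). Setting ∂π_Z/∂q_Z = 0: 230 - 6q_Z - 3(q_B + q_D) = 0.
Borealis's profit: π_B = (302 - 3Q)q_B - (140q_B). Setting ∂π_B/∂q_B = 0: 162 - 6q_B - 3(q_Z + q_D) = 0.
Drake's first-order condition: 160 - 6q_D - 3(q_Z + q_B) = 0.
Summing all 3 equations gives 552 − 12Q = 0, hence Q = 46.
Back-substituting: q_Z = (230 − 138)/3 = 92/3, q_B = (162 − 138)/3 = 8, q_D = (160 − 138)/3 = 22/3.
Total output Q = 92/3 + 8 + 22/3 = 46.

46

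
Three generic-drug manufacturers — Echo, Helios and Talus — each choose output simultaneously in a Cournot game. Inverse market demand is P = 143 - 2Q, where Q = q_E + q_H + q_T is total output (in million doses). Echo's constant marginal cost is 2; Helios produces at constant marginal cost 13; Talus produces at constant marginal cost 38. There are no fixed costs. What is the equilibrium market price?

49

Echo's profit: π_E = (143 - 2Q)q_E - (2q_E). Setting ∂π_E/∂q_E = 0: 141 - 4q_E - 2(q_H + q_T) = 0.
Helios's first-order condition: 130 - 4q_H - 2(q_E + q_T) = 0.
Talus's first-order condition: 105 - 4q_T - 2(q_E + q_H) = 0.
Adding the 3 conditions: 376 − 4Q − 4Q = 0, i.e. Q = 47.
Back-substituting: q_E = (141 − 94)/2 = 47/2, q_H = (130 − 94)/2 = 18, q_T = (105 − 94)/2 = 11/2.
Total output Q = 47, so price P = 143 - 2·47 = 49.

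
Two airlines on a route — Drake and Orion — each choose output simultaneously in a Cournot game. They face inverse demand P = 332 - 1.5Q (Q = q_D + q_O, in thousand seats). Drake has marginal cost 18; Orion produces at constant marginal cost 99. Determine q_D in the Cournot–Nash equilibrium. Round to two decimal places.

Drake's profit: π_D = (332 - 1.5Q)q_D - (18q_D). Setting ∂π_D/∂q_D = 0: 314 - 3q_D - (3/2)(q_O) = 0.
Orion's first-order condition: 233 - 3q_O - (3/2)(q_D) = 0.
Rearranging gives the reaction functions q_D = (314 - (3/2)q_O)/3 and q_O = (233 - (3/2)q_D)/3.
Solving the pair: q_D = 790/9, q_O = 304/9.

87.78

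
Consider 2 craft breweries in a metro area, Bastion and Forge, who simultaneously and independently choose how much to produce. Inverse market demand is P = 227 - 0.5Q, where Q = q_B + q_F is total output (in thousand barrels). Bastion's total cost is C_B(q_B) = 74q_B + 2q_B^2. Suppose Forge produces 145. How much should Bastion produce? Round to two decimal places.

With the rival's output fixed at 145, Bastion's profit is π_B = (227 - (1/2)·145 - (1/2)q_B)q_B - (74q_B + 2q_B²) = (309/2 - (1/2)q_B)q_B - (74q_B + 2q_B²).
∂π_B/∂q_B = 161/2 - 5q_B = 0, so q_B = 161/10.

16.10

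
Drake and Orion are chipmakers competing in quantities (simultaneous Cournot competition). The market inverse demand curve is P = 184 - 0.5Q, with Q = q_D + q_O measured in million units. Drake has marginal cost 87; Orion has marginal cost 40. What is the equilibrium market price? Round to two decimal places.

Drake's profit: π_D = (184 - 0.5Q)q_D - (87q_D). Setting ∂π_D/∂q_D = 0: 97 - q_D - (1/2)(q_O) = 0.
Orion's profit: π_O = (184 - 0.5Q)q_O - (40q_O). Setting ∂π_O/∂q_O = 0: 144 - q_O - (1/2)(q_D) = 0.
Rearranging gives the reaction functions q_D = (97 - (1/2)q_O) and q_O = (144 - (1/2)q_D).
Solving the pair: q_D = 100/3, q_O = 382/3.
Total output Q = 482/3, so price P = 184 - (1/2)·(482/3) = 311/3.

103.67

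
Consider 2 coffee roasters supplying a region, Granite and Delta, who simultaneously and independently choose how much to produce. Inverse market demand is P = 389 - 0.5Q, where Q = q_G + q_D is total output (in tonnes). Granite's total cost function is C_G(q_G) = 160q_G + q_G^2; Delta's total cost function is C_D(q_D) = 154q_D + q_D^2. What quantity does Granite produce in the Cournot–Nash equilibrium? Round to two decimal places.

65.09

Granite's profit: π_G = (389 - 0.5Q)q_G - (160q_G + q_G²). Setting ∂π_G/∂q_G = 0: 229 - 3q_G - (1/2)(q_D) = 0.
Delta's profit: π_D = (389 - 0.5Q)q_D - (154q_D + q_D²). Setting ∂π_D/∂q_D = 0: 235 - 3q_D - (1/2)(q_G) = 0.
So q_G = (229 - (1/2)q_D)/3 and q_D = (235 - (1/2)q_G)/3.
Solving the pair: q_G = 65.0857, q_D = 67.4857.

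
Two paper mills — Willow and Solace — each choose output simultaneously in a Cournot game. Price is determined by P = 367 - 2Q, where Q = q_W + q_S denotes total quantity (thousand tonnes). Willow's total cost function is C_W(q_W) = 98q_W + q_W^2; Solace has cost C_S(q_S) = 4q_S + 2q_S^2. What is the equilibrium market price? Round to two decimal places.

227.64

Willow's profit: π_W = (367 - 2Q)q_W - (98q_W + q_W²). Setting ∂π_W/∂q_W = 0: 269 - 6q_W - 2(q_S) = 0.
Solace's profit: π_S = (367 - 2Q)q_S - (4q_S + 2q_S²). Setting ∂π_S/∂q_S = 0: 363 - 8q_S - 2(q_W) = 0.
Rearranging gives the reaction functions q_W = (269 - 2q_S)/6 and q_S = (363 - 2q_W)/8.
Solving the pair: q_W = 713/22, q_S = 410/11.
Total output Q = 1533/22, so price P = 367 - 2·(1533/22) = 227.6364.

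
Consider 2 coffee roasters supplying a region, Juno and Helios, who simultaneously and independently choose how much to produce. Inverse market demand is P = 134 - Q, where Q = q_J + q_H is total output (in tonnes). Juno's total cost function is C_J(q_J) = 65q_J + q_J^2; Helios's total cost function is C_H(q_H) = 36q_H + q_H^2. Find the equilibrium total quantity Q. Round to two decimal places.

Juno's profit: π_J = (134 - Q)q_J - (65q_J + q_J²). Setting ∂π_J/∂q_J = 0: 69 - 4q_J - (q_H) = 0.
Helios's profit: π_H = (134 - Q)q_H - (36q_H + q_H²). Setting ∂π_H/∂q_H = 0: 98 - 4q_H - (q_J) = 0.
So q_J = (69 - q_H)/4 and q_H = (98 - q_J)/4.
Substituting one into the other gives q_J = 178/15 and q_H = 323/15.
Total output Q = 178/15 + 323/15 = 167/5.

33.40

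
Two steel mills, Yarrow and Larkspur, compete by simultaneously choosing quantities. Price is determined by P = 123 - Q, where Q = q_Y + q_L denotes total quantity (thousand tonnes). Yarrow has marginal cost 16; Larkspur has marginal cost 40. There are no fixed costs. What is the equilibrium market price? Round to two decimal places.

Yarrow's profit: π_Y = (123 - Q)q_Y - (16q_Y). Setting ∂π_Y/∂q_Y = 0: 107 - 2q_Y - (q_L) = 0.
Larkspur's first-order condition: 83 - 2q_L - (q_Y) = 0.
So q_Y = (107 - q_L)/2 and q_L = (83 - q_Y)/2.
Solving the pair: q_Y = 131/3, q_L = 59/3.
Total output Q = 190/3, so price P = 123 - 190/3 = 179/3.

59.67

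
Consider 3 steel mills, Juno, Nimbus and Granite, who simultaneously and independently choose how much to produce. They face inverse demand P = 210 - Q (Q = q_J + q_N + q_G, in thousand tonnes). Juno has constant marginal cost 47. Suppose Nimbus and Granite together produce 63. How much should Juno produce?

With rivals' combined output fixed at 63, Juno's profit is π_J = (210 - 63 - q_J)q_J - (47q_J) = (147 - q_J)q_J - (47q_J).
∂π_J/∂q_J = 100 - 2q_J = 0, so q_J = 50.

50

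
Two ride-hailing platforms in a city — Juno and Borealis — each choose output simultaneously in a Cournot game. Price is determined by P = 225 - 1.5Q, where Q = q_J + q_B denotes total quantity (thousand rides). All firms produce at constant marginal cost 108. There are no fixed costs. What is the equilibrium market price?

Each firm earns π_i = (225 - 1.5Q)q_i - 108q_i.
Setting ∂π_i/∂q_i = 0 with rivals' quantities fixed: 117 - 3q_i - (3/2)q_j = 0.
With identical firms every q_j equals q_i, so q_j = q_i and 117 = (9/2)q_i, giving q_i = 26.
Total output Q = 52, so price P = 225 - (3/2)·52 = 147.

147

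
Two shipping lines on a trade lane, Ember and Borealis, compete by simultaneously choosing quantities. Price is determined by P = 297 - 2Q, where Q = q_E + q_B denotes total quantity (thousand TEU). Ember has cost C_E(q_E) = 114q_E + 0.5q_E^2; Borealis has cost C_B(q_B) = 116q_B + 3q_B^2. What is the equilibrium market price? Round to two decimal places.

209.74

Ember's profit: π_E = (297 - 2Q)q_E - (114q_E + (1/2)q_E²). Setting ∂π_E/∂q_E = 0: 183 - 5q_E - 2(q_B) = 0.
Borealis's profit: π_B = (297 - 2Q)q_B - (116q_B + 3q_B²). Setting ∂π_B/∂q_B = 0: 181 - 10q_B - 2(q_E) = 0.
So q_E = (183 - 2q_B)/5 and q_B = (181 - 2q_E)/10.
Substituting one into the other gives q_E = 734/23 and q_B = 539/46.
Total output Q = 43.6304, so price P = 297 - 2·43.6304 = 209.7391.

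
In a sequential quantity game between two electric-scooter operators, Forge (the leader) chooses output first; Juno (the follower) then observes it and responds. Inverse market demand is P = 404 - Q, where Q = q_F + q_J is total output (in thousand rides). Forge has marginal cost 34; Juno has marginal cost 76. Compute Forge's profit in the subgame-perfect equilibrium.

Solve by backward induction. Given q_F, the follower Juno maximises π_J = (404 - q_F - q_J)q_J - 76q_J.
Follower FOC: 328 - q_F - 2q_J = 0, so q_J(q_F) = (328 - q_F)/2.
Forge substitutes q_J(q_F) into its own profit: π_F = q_F(404 - q_F - (328 - q_F)/2) - 34q_F = (240 - (1/2)q_F)q_F - 34q_F.
Maximising: ∂π_F/∂q_F = 206 - q_F = 0, giving q_F = 206.
Then q_J = (328 - 206)/2 = 61.
Price P = 404 - 267 = 137.
Forge's profit: (137 - 34)·206 = 21218.

21218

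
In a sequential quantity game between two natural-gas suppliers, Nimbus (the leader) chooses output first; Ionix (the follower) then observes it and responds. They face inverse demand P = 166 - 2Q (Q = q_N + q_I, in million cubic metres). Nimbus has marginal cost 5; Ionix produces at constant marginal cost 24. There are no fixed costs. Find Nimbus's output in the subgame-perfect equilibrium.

45

Solve by backward induction. Given q_N, the follower Ionix maximises π_I = (166 - 2q_N - 2q_I)q_I - 24q_I.
Setting the follower's marginal profit to zero, 142 - 2q_N - 4q_I = 0, i.e. q_I = (142 - 2q_N)/4.
Nimbus substitutes q_I(q_N) into its own profit: π_N = q_N(166 - 2q_N - (142 - 2q_N)/2) - 5q_N = (95 - q_N)q_N - 5q_N.
Maximising: ∂π_N/∂q_N = 90 - 2q_N = 0, giving q_N = 45.
Then q_I = (142 - 2·45)/4 = 13.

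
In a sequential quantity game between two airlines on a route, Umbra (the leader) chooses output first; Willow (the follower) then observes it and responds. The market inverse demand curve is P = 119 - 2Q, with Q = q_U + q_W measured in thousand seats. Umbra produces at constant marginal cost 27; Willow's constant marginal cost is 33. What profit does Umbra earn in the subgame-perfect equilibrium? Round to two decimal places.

Solve by backward induction. Given q_U, the follower Willow maximises π_W = (119 - 2q_U - 2q_W)q_W - 33q_W.
∂π_W/∂q_W = 86 - 2q_U - 4q_W = 0 gives the reaction function q_W = (86 - 2q_U)/4.
Umbra substitutes q_W(q_U) into its own profit: π_U = q_U(119 - 2q_U - (86 - 2q_U)/2) - 27q_U = (76 - q_U)q_U - 27q_U.
Maximising: ∂π_U/∂q_U = 49 - 2q_U = 0, giving q_U = 49/2.
Then q_W = (86 - 2·(49/2))/4 = 37/4.
Price P = 119 - 2·(135/4) = 103/2.
Umbra's profit: (103/2 - 27)·(49/2) = 600.2500.

600.25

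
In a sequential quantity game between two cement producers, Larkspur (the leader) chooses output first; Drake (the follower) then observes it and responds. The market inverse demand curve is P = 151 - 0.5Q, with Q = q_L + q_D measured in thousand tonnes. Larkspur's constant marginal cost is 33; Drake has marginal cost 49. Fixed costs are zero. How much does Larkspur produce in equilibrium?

Solve by backward induction. Given q_L, the follower Drake maximises π_D = (151 - (1/2)q_L - (1/2)q_D)q_D - 49q_D.
Follower FOC: 102 - (1/2)q_L - q_D = 0, so q_D(q_L) = (102 - (1/2)q_L).
Larkspur substitutes q_D(q_L) into its own profit: π_L = q_L(151 - (1/2)q_L - (102 - (1/2)q_L)/2) - 33q_L = (100 - (1/4)q_L)q_L - 33q_L.
Leader FOC: 67 - (1/2)q_L = 0, so q_L = 134.
Then q_D = (102 - (1/2)·134) = 35.

134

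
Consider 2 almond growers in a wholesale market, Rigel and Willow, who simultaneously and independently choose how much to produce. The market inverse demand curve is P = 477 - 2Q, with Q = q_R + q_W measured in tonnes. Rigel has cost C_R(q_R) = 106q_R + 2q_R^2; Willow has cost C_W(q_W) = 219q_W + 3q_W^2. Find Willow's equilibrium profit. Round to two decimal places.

1512.88

Rigel's profit: π_R = (477 - 2Q)q_R - (106q_R + 2q_R²). Setting ∂π_R/∂q_R = 0: 371 - 8q_R - 2(q_W) = 0.
Willow's profit: π_W = (477 - 2Q)q_W - (219q_W + 3q_W²). Setting ∂π_W/∂q_W = 0: 258 - 10q_W - 2(q_R) = 0.
Rearranging gives the reaction functions q_R = (371 - 2q_W)/8 and q_W = (258 - 2q_R)/10.
Substituting one into the other gives q_R = 1597/38 and q_W = 661/38.
Price P = 477 - 2·(1129/19) = 358.1579.
Willow's profit: 358.1579·(661/38) - 219·(661/38) - 3(661/38)² = 1512.8843.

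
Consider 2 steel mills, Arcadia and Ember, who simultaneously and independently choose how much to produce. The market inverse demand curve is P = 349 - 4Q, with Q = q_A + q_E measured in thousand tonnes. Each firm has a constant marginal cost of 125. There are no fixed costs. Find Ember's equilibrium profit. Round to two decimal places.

A representative firm's profit is π_i = q_i(349 - 4Q) - 125q_i.
Setting ∂π_i/∂q_i = 0 with rivals' quantities fixed: 224 - 8q_i - 4q_j = 0.
By symmetry each firm produces the same amount; substituting q_j = q_i yields q_i = 224/12 = 56/3.
Price P = 349 - 4·(112/3) = 599/3.
Ember's profit: (599/3 - 125)·(56/3) = 1393.7778.

1393.78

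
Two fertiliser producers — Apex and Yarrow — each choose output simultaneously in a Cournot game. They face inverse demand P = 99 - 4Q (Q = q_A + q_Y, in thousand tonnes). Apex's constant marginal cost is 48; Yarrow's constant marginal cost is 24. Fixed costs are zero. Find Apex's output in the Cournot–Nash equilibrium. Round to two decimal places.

Apex's profit: π_A = (99 - 4Q)q_A - (48q_A). Setting ∂π_A/∂q_A = 0: 51 - 8q_A - 4(q_Y) = 0.
Yarrow's profit: π_Y = (99 - 4Q)q_Y - (24q_Y). Setting ∂π_Y/∂q_Y = 0: 75 - 8q_Y - 4(q_A) = 0.
Best responses: q_A = (51 - 4q_Y)/8, q_Y = (75 - 4q_A)/8.
Solving the pair: q_A = 9/4, q_Y = 33/4.

2.25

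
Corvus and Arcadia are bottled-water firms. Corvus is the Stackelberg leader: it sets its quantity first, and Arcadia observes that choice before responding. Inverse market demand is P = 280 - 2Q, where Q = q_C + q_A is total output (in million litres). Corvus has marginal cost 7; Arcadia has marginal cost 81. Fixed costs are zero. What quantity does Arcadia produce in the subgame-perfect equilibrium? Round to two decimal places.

Solve by backward induction. Given q_C, the follower Arcadia maximises π_A = (280 - 2q_C - 2q_A)q_A - 81q_A.
∂π_A/∂q_A = 199 - 2q_C - 4q_A = 0 gives the reaction function q_A = (199 - 2q_C)/4.
Corvus substitutes q_A(q_C) into its own profit: π_C = q_C(280 - 2q_C - (199 - 2q_C)/2) - 7q_C = (361/2 - q_C)q_C - 7q_C.
Leader FOC: 347/2 - 2q_C = 0, so q_C = 347/4.
Then q_A = (199 - 2·(347/4))/4 = 51/8.

6.38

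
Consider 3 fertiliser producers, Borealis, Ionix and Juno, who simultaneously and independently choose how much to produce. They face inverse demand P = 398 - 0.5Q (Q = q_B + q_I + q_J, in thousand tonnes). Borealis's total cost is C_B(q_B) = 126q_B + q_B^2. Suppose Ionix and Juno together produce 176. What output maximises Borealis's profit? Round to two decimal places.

61.33

With rivals' combined output fixed at 176, Borealis's profit is π_B = (398 - (1/2)·176 - (1/2)q_B)q_B - (126q_B + q_B²) = (310 - (1/2)q_B)q_B - (126q_B + q_B²).
∂π_B/∂q_B = 184 - 3q_B = 0, so q_B = 184/3.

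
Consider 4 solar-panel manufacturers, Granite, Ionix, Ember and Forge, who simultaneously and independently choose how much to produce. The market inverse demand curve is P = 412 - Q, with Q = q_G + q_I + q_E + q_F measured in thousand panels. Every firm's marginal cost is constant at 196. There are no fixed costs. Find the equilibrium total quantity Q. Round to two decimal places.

Each firm earns π_i = (412 - Q)q_i - 196q_i.
Setting ∂π_i/∂q_i = 0 with rivals' quantities fixed: 216 - 2q_i - Σ_{j≠i} q_j = 0.
By symmetry each firm produces the same amount; substituting Σ_{j≠i} q_j = 3q_i yields q_i = 216/5.
Total output Q = 216/5 + 216/5 + 216/5 + 216/5 = 864/5.

172.80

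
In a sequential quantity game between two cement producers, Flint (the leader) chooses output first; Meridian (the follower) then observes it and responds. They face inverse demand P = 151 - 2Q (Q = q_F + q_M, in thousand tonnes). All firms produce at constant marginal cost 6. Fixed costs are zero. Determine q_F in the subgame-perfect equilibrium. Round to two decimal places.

Solve by backward induction. Given q_F, the follower Meridian maximises π_M = (151 - 2q_F - 2q_M)q_M - 6q_M.
Setting the follower's marginal profit to zero, 145 - 2q_F - 4q_M = 0, i.e. q_M = (145 - 2q_F)/4.
Flint substitutes q_M(q_F) into its own profit: π_F = q_F(151 - 2q_F - (145 - 2q_F)/2) - 6q_F = (157/2 - q_F)q_F - 6q_F.
Maximising: ∂π_F/∂q_F = 145/2 - 2q_F = 0, giving q_F = 145/4.
Then q_M = (145 - 2·(145/4))/4 = 145/8.

36.25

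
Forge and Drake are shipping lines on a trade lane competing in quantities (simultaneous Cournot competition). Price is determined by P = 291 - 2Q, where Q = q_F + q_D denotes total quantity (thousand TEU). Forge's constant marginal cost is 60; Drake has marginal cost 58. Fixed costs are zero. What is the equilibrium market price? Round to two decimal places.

136.33

Forge's profit: π_F = (291 - 2Q)q_F - (60q_F). Setting ∂π_F/∂q_F = 0: 231 - 4q_F - 2(q_D) = 0.
Drake's profit: π_D = (291 - 2Q)q_D - (58q_D). Setting ∂π_D/∂q_D = 0: 233 - 4q_D - 2(q_F) = 0.
Best responses: q_F = (231 - 2q_D)/4, q_D = (233 - 2q_F)/4.
Solving the pair: q_F = 229/6, q_D = 235/6.
Total output Q = 232/3, so price P = 291 - 2·(232/3) = 409/3.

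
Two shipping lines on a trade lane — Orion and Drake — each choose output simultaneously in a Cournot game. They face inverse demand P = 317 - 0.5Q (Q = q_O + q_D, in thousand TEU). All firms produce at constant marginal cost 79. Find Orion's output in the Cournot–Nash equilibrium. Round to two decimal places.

A representative firm's profit is π_i = q_i(317 - 0.5Q) - 79q_i.
Setting ∂π_i/∂q_i = 0 with rivals' quantities fixed: 238 - q_i - (1/2)q_j = 0.
With identical firms every q_j equals q_i, so q_j = q_i and 238 = (3/2)q_i, giving q_i = 476/3.

158.67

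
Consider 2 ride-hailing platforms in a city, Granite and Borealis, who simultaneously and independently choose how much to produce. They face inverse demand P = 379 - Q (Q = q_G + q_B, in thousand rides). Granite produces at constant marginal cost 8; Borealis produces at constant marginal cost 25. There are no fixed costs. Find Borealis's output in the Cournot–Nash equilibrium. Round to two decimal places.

Granite's profit: π_G = (379 - Q)q_G - (8q_G). Setting ∂π_G/∂q_G = 0: 371 - 2q_G - (q_B) = 0.
Borealis's profit: π_B = (379 - Q)q_B - (25q_B). Setting ∂π_B/∂q_B = 0: 354 - 2q_B - (q_G) = 0.
Rearranging gives the reaction functions q_G = (371 - q_B)/2 and q_B = (354 - q_G)/2.
Substituting one into the other gives q_G = 388/3 and q_B = 337/3.

112.33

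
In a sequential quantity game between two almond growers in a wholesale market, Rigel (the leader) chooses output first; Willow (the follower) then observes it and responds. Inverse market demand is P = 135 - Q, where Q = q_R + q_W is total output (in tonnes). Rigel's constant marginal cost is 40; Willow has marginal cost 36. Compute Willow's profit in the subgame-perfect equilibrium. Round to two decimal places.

715.56

Solve by backward induction. Given q_R, the follower Willow maximises π_W = (135 - q_R - q_W)q_W - 36q_W.
Setting the follower's marginal profit to zero, 99 - q_R - 2q_W = 0, i.e. q_W = (99 - q_R)/2.
The leader anticipates this reaction. Substituting into P = 135 - Q gives P = 171/2 - (1/2)q_R, so π_R = (171/2 - (1/2)q_R)q_R - 40q_R.
The leader's first-order condition 91/2 - q_R = 0 yields q_R = 91/2.
Then q_W = (99 - 91/2)/2 = 107/4.
Price P = 135 - 289/4 = 251/4.
Willow's profit: (251/4 - 36)·(107/4) = 715.5625.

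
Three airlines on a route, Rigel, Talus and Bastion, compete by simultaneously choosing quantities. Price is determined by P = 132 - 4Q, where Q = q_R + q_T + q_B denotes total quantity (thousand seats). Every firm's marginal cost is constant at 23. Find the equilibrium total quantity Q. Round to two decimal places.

A representative firm's profit is π_i = q_i(132 - 4Q) - 23q_i.
Setting ∂π_i/∂q_i = 0 with rivals' quantities fixed: 109 - 8q_i - 4·Σ_{j≠i} q_j = 0.
With identical firms every q_j equals q_i, so Σ_{j≠i} q_j = 2q_i and 109 = 16q_i, giving q_i = 109/16.
Total output Q = 109/16 + 109/16 + 109/16 = 327/16.

20.44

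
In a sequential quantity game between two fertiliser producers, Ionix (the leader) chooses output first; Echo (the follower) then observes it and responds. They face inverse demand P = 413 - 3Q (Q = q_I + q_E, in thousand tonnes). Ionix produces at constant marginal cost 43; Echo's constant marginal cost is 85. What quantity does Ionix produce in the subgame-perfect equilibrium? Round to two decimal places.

68.67

Solve by backward induction. Given q_I, the follower Echo maximises π_E = (413 - 3q_I - 3q_E)q_E - 85q_E.
∂π_E/∂q_E = 328 - 3q_I - 6q_E = 0 gives the reaction function q_E = (328 - 3q_I)/6.
The leader anticipates this reaction. Substituting into P = 413 - 3Q gives P = 249 - (3/2)q_I, so π_I = (249 - (3/2)q_I)q_I - 43q_I.
Leader FOC: 206 - 3q_I = 0, so q_I = 206/3.
Then q_E = (328 - 3·(206/3))/6 = 61/3.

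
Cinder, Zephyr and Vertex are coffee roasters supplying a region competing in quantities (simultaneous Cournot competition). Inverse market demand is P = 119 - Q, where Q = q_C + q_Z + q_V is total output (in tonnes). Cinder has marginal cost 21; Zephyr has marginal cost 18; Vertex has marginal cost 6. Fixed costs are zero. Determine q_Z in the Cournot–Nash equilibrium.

23

Cinder's profit: π_C = (119 - Q)q_C - (21q_C). Setting ∂π_C/∂q_C = 0: 98 - 2q_C - (q_Z + q_V) = 0.
Zephyr's first-order condition: 101 - 2q_Z - (q_C + q_V) = 0.
Vertex's first-order condition: 113 - 2q_V - (q_C + q_Z) = 0.
Adding the 3 first-order conditions: 312 − 4Q = 0, so Q = 78.
Back-substituting: q_C = (98 − 78) = 20, q_Z = (101 − 78) = 23, q_V = (113 − 78) = 35.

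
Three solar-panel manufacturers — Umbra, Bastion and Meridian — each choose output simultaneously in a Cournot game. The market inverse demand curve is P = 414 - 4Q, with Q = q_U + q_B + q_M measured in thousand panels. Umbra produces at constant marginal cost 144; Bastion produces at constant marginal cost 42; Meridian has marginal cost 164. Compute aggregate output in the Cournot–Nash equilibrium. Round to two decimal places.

Umbra's profit: π_U = (414 - 4Q)q_U - (144q_U). Setting ∂π_U/∂q_U = 0: 270 - 8q_U - 4(q_B + q_M) = 0.
Bastion's first-order condition: 372 - 8q_B - 4(q_U + q_M) = 0.
Meridian's first-order condition: 250 - 8q_M - 4(q_U + q_B) = 0.
Adding the 3 conditions: 892 − 8Q − 8Q = 0, i.e. Q = 223/4.
Back-substituting: q_U = (270 − 223)/4 = 47/4, q_B = (372 − 223)/4 = 149/4, q_M = (250 − 223)/4 = 27/4.
Total output Q = 47/4 + 149/4 + 27/4 = 223/4.

55.75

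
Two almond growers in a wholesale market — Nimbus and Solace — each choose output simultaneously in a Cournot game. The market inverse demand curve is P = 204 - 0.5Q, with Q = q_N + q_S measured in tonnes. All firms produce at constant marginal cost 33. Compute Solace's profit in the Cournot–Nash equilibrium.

6498

A representative firm's profit is π_i = q_i(204 - 0.5Q) - 33q_i.
First-order condition (treating rivals' output as given): 171 - q_i - (1/2)q_j = 0.
By symmetry each firm produces the same amount; substituting q_j = q_i yields q_i = 171/(3/2) = 114.
Price P = 204 - (1/2)·228 = 90.
Solace's profit: (90 - 33)·114 = 6498.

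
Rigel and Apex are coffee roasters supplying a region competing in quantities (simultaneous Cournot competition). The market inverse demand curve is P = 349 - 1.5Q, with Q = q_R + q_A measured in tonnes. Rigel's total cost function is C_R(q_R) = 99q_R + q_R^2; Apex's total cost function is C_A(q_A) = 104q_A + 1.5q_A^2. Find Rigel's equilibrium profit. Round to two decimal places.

4163.81

Rigel's profit: π_R = (349 - 1.5Q)q_R - (99q_R + q_R²). Setting ∂π_R/∂q_R = 0: 250 - 5q_R - (3/2)(q_A) = 0.
Apex's first-order condition: 245 - 6q_A - (3/2)(q_R) = 0.
Rearranging gives the reaction functions q_R = (250 - (3/2)q_A)/5 and q_A = (245 - (3/2)q_R)/6.
Substituting one into the other gives q_R = 1510/37 and q_A = 30.6306.
Price P = 349 - (3/2)·71.4414 = 241.8378.
Rigel's profit: 241.8378·(1510/37) - 99·(1510/37) - (1510/37)² = 4163.8057.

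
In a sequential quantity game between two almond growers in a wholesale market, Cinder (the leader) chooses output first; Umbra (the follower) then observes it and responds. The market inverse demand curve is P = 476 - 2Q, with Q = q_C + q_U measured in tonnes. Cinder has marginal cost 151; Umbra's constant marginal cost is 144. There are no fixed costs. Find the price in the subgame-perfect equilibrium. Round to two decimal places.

230.50

The follower Umbra best-responds to any q_C: π_U = (476 - 2Q)q_U - 144q_U.
Follower FOC: 332 - 2q_C - 4q_U = 0, so q_U(q_C) = (332 - 2q_C)/4.
Cinder substitutes q_U(q_C) into its own profit: π_C = q_C(476 - 2q_C - (332 - 2q_C)/2) - 151q_C = (310 - q_C)q_C - 151q_C.
Maximising: ∂π_C/∂q_C = 159 - 2q_C = 0, giving q_C = 159/2.
Then q_U = (332 - 2·(159/2))/4 = 173/4.
Total output Q = 491/4, so price P = 476 - 2·(491/4) = 461/2.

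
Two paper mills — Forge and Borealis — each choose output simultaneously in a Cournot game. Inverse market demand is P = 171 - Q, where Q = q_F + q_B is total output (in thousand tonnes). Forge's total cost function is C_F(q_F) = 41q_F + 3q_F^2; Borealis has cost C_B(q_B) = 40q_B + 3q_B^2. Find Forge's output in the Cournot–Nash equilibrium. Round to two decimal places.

14.43

Forge's profit: π_F = (171 - Q)q_F - (41q_F + 3q_F²). Setting ∂π_F/∂q_F = 0: 130 - 8q_F - (q_B) = 0.
Borealis's profit: π_B = (171 - Q)q_B - (40q_B + 3q_B²). Setting ∂π_B/∂q_B = 0: 131 - 8q_B - (q_F) = 0.
Rearranging gives the reaction functions q_F = (130 - q_B)/8 and q_B = (131 - q_F)/8.
Substituting one into the other gives q_F = 101/7 and q_B = 102/7.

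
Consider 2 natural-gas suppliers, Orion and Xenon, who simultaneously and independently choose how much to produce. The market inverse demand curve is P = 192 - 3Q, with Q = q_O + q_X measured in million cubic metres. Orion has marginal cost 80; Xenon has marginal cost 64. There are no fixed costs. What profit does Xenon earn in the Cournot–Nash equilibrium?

768

Orion's profit: π_O = (192 - 3Q)q_O - (80q_O). Setting ∂π_O/∂q_O = 0: 112 - 6q_O - 3(q_X) = 0.
Xenon's profit: π_X = (192 - 3Q)q_X - (64q_X). Setting ∂π_X/∂q_X = 0: 128 - 6q_X - 3(q_O) = 0.
Rearranging gives the reaction functions q_O = (112 - 3q_X)/6 and q_X = (128 - 3q_O)/6.
Solving the pair: q_O = 32/3, q_X = 16.
Price P = 192 - 3·(80/3) = 112.
Xenon's profit: (112 - 64)·16 = 768.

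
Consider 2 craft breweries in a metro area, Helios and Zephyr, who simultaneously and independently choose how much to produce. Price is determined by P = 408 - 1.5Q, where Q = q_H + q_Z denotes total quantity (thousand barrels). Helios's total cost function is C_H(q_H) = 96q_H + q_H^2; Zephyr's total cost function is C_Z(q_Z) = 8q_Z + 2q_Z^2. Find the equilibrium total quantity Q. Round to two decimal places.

95.15

Helios's profit: π_H = (408 - 1.5Q)q_H - (96q_H + q_H²). Setting ∂π_H/∂q_H = 0: 312 - 5q_H - (3/2)(q_Z) = 0.
Zephyr's first-order condition: 400 - 7q_Z - (3/2)(q_H) = 0.
Best responses: q_H = (312 - (3/2)q_Z)/5, q_Z = (400 - (3/2)q_H)/7.
Substituting one into the other gives q_H = 48.3664 and q_Z = 46.7786.
Total output Q = 48.3664 + 46.7786 = 95.1450.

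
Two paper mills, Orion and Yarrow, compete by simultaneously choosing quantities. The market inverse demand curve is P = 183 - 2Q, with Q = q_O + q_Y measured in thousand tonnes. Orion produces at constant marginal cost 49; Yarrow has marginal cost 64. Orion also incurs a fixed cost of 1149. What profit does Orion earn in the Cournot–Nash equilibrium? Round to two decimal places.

Orion's profit: π_O = (183 - 2Q)q_O - (49q_O). Setting ∂π_O/∂q_O = 0: 134 - 4q_O - 2(q_Y) = 0.
Yarrow's profit: π_Y = (183 - 2Q)q_Y - (64q_Y). Setting ∂π_Y/∂q_Y = 0: 119 - 4q_Y - 2(q_O) = 0.
So q_O = (134 - 2q_Y)/4 and q_Y = (119 - 2q_O)/4.
Solving the pair: q_O = 149/6, q_Y = 52/3.
Price P = 183 - 2·(253/6) = 296/3.
Orion's profit: (296/3 - 49)·(149/6) - 1149 = 1519/18.

84.39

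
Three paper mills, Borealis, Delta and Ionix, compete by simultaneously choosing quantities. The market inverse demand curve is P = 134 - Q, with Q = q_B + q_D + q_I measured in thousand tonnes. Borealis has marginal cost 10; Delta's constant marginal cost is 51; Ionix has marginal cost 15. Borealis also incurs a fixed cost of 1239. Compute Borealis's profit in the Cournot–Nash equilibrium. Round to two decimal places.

567.25

Borealis's profit: π_B = (134 - Q)q_B - (10q_B). Setting ∂π_B/∂q_B = 0: 124 - 2q_B - (q_D + q_I) = 0.
Delta's first-order condition: 83 - 2q_D - (q_B + q_I) = 0.
Ionix's first-order condition: 119 - 2q_I - (q_B + q_D) = 0.
Adding the 3 first-order conditions: 326 − 4Q = 0, so Q = 163/2.
Back-substituting: q_B = (124 − 163/2) = 85/2, q_D = (83 − 163/2) = 3/2, q_I = (119 − 163/2) = 75/2.
Price P = 134 - 163/2 = 105/2.
Borealis's profit: (105/2 - 10)·(85/2) - 1239 = 567.2500.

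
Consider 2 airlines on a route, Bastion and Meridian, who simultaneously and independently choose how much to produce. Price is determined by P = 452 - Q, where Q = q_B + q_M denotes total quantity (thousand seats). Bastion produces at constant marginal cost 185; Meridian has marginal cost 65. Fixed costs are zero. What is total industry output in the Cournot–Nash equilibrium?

Bastion's profit: π_B = (452 - Q)q_B - (185q_B). Setting ∂π_B/∂q_B = 0: 267 - 2q_B - (q_M) = 0.
Meridian's profit: π_M = (452 - Q)q_M - (65q_M). Setting ∂π_M/∂q_M = 0: 387 - 2q_M - (q_B) = 0.
So q_B = (267 - q_M)/2 and q_M = (387 - q_B)/2.
Substituting one into the other gives q_B = 49 and q_M = 169.
Total output Q = 49 + 169 = 218.

218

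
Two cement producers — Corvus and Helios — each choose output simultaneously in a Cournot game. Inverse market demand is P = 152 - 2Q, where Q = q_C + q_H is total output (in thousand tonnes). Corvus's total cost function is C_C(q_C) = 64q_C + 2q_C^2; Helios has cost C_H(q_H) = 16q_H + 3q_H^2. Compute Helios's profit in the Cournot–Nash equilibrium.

Corvus's profit: π_C = (152 - 2Q)q_C - (64q_C + 2q_C²). Setting ∂π_C/∂q_C = 0: 88 - 8q_C - 2(q_H) = 0.
Helios's first-order condition: 136 - 10q_H - 2(q_C) = 0.
So q_C = (88 - 2q_H)/8 and q_H = (136 - 2q_C)/10.
Substituting one into the other gives q_C = 8 and q_H = 12.
Price P = 152 - 2·20 = 112.
Helios's profit: 112·12 - 16·12 - 3·12² = 720.

720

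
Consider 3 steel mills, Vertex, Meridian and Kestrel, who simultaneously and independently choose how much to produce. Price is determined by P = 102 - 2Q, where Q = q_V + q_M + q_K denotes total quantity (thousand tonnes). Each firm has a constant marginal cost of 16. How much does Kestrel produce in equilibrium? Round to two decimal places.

Each firm earns π_i = (102 - 2Q)q_i - 16q_i.
First-order condition (treating rivals' output as given): 86 - 4q_i - 2·Σ_{j≠i} q_j = 0.
By symmetry each firm produces the same amount; substituting Σ_{j≠i} q_j = 2q_i yields q_i = 86/8 = 43/4.

10.75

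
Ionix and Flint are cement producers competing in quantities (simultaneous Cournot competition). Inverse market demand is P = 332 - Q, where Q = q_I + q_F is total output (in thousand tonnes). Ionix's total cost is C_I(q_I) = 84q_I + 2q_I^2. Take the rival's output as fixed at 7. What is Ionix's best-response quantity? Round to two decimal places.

With the rival's output fixed at 7, Ionix's profit is π_I = (332 - 7 - q_I)q_I - (84q_I + 2q_I²) = (325 - q_I)q_I - (84q_I + 2q_I²).
∂π_I/∂q_I = 241 - 6q_I = 0, so q_I = 241/6.

40.17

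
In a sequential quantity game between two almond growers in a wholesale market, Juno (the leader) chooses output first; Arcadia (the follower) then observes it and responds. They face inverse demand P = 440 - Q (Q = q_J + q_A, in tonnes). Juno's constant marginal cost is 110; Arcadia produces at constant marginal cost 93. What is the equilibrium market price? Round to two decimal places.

The follower Arcadia best-responds to any q_J: π_A = (440 - Q)q_A - 93q_A.
∂π_A/∂q_A = 347 - q_J - 2q_A = 0 gives the reaction function q_A = (347 - q_J)/2.
The leader anticipates this reaction. Substituting into P = 440 - Q gives P = 533/2 - (1/2)q_J, so π_J = (533/2 - (1/2)q_J)q_J - 110q_J.
Maximising: ∂π_J/∂q_J = 313/2 - q_J = 0, giving q_J = 313/2.
Then q_A = (347 - 313/2)/2 = 381/4.
Total output Q = 1007/4, so price P = 440 - 1007/4 = 753/4.

188.25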